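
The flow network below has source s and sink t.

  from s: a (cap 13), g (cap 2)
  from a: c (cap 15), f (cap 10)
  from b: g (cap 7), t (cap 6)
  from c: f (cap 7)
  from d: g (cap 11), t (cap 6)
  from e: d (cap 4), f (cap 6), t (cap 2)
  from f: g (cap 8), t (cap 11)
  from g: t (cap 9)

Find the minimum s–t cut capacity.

Augment s→g→t: bottleneck 2, flow now 2.
Augment s→a→f→t: bottleneck 10, flow now 12.
Augment s→a→c→f→t: bottleneck 1, flow now 13.
Augment s→a→c→f→g→t: bottleneck 2, flow now 15.
No augmenting path remains; maximum flow = 15.
By max-flow min-cut, the minimum cut capacity equals the max flow.
In the residual graph, reachable from s: {s}.
Min-cut edges: s→a (13), s→g (2); capacity 13 + 2 = 15.

15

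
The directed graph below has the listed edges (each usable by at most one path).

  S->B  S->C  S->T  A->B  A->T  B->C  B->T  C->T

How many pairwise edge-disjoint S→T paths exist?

3

Assign every edge capacity 1; by Menger, the answer equals the max flow.
Path S→T (+1); total 1.
Path S→B→T (+1); total 2.
Path S→C→T (+1); total 3.
No residual S→T path; max flow = 3.
Certifying cut of size 3: {S→B, S→C, S→T}.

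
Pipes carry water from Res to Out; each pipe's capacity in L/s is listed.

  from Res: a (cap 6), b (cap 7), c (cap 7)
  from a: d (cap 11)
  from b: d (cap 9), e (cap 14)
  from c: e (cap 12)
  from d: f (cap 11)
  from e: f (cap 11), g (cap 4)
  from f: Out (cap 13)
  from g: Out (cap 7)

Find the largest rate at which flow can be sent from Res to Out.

17

Augment Res→a→d→f→Out: bottleneck 6, flow now 6.
Augment Res→b→d→f→Out: bottleneck 5, flow now 11.
Augment Res→b→e→f→Out: bottleneck 2, flow now 13.
Augment Res→c→e→g→Out: bottleneck 4, flow now 17.
No augmenting path remains; maximum flow = 17.
In the residual graph, reachable from Res: {Res, a, b, c, d, e, f}.
Min-cut edges: e→g (4), f→Out (13); capacity 4 + 13 = 17.
This cut is saturated, so no flow can exceed 17.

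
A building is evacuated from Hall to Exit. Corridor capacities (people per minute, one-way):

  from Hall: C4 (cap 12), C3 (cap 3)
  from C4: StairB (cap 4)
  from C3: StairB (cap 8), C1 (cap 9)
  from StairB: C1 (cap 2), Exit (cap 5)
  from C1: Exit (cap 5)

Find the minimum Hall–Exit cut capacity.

7

Augment Hall→C4→StairB→Exit: bottleneck 4, flow now 4.
Augment Hall→C3→StairB→Exit: bottleneck 1, flow now 5.
Augment Hall→C3→C1→Exit: bottleneck 2, flow now 7.
No augmenting path remains; maximum flow = 7.
By max-flow min-cut, the minimum cut capacity equals the max flow.
In the residual graph, reachable from Hall: {Hall, C4}.
Min-cut edges: Hall→C3 (3), C4→StairB (4); capacity 3 + 4 = 7.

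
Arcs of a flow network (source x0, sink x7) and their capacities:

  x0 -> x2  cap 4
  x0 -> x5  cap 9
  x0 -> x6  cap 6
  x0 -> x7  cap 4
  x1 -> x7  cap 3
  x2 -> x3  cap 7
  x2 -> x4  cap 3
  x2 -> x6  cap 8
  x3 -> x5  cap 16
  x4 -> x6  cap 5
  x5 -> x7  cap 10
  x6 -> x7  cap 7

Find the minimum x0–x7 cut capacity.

21

Augment x0→x7: bottleneck 4, flow now 4.
Augment x0→x5→x7: bottleneck 9, flow now 13.
Augment x0→x6→x7: bottleneck 6, flow now 19.
Augment x0→x2→x6→x7: bottleneck 1, flow now 20.
Augment x0→x2→x3→x5→x7: bottleneck 1, flow now 21.
No augmenting path remains; maximum flow = 21.
By max-flow min-cut, the minimum cut capacity equals the max flow.
In the residual graph, reachable from x0: {x0, x2, x3, x4, x5, x6}.
Min-cut edges: x0→x7 (4), x5→x7 (10), x6→x7 (7); capacity 4 + 10 + 7 = 21.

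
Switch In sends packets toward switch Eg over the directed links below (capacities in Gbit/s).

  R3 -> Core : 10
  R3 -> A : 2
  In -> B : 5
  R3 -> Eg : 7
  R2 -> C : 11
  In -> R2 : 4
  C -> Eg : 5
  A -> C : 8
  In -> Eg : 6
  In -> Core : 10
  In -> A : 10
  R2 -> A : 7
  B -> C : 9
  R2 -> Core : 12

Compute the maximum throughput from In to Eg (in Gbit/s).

Augment In→Eg: bottleneck 6, flow now 6.
Augment In→R2→C→Eg: bottleneck 4, flow now 10.
Augment In→A→C→Eg: bottleneck 1, flow now 11.
No augmenting path remains; maximum flow = 11.
In the residual graph, reachable from In: {In, R2, A, B, Core, C}.
Min-cut edges: In→Eg (6), C→Eg (5); capacity 6 + 5 = 11.
This cut is saturated, so no flow can exceed 11.

11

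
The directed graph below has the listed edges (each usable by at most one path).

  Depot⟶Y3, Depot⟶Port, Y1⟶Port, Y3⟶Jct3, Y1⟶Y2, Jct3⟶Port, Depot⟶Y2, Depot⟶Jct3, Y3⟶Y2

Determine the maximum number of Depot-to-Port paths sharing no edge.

Assign every edge capacity 1; by Menger, the answer equals the max flow.
Path Depot→Port (+1); total 1.
Path Depot→Jct3→Port (+1); total 2.
No residual Depot→Port path; max flow = 2.
Certifying cut of size 2: {Depot→Port, Jct3→Port}.

2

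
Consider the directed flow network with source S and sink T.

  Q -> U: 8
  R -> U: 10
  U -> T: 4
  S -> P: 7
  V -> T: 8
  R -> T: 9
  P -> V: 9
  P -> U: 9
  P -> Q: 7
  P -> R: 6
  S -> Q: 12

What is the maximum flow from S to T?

Augment S→P→R→T: bottleneck 6, flow now 6.
Augment S→P→U→T: bottleneck 1, flow now 7.
Augment S→Q→U→T: bottleneck 3, flow now 10.
Augment S→Q→U→P→V→T: bottleneck 1, flow now 11. (uses reverse residual edge)
No augmenting path remains; maximum flow = 11.
In the residual graph, reachable from S: {S, Q, U}.
Min-cut edges: S→P (7), U→T (4); capacity 7 + 4 = 11.
This cut is saturated, so no flow can exceed 11.

11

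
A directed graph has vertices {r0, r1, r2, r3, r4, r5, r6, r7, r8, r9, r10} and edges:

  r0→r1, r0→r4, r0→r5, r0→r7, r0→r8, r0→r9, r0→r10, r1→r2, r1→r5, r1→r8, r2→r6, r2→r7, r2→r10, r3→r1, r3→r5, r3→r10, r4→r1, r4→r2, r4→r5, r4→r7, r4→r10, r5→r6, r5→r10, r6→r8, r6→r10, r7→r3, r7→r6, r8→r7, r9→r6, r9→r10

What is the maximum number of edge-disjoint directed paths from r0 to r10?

Assign every edge capacity 1; by Menger, the answer equals the max flow.
Path r0→r10 (+1); total 1.
Path r0→r4→r10 (+1); total 2.
Path r0→r5→r10 (+1); total 3.
Path r0→r9→r10 (+1); total 4.
Path r0→r1→r2→r10 (+1); total 5.
Path r0→r7→r3→r10 (+1); total 6.
Path r0→r8→r7→r6→r10 (+1); total 7.
No residual r0→r10 path; max flow = 7.
Certifying cut of size 7: {r0→r1, r0→r10, r0→r4, r0→r5, r0→r7, r0→r8, r0→r9}.

7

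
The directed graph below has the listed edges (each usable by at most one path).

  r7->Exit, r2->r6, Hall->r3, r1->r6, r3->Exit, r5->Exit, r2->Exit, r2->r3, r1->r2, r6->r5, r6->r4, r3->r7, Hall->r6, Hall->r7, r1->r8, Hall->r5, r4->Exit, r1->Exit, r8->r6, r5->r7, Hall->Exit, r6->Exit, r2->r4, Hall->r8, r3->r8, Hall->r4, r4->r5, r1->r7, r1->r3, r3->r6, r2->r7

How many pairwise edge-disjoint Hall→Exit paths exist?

6

Assign every edge capacity 1; by Menger, the answer equals the max flow.
Path Hall→Exit (+1); total 1.
Path Hall→r3→Exit (+1); total 2.
Path Hall→r4→Exit (+1); total 3.
Path Hall→r5→Exit (+1); total 4.
Path Hall→r6→Exit (+1); total 5.
Path Hall→r7→Exit (+1); total 6.
No residual Hall→Exit path; max flow = 6.
Certifying cut of size 6: {Hall→Exit, Hall→r3, r4→Exit, r5→Exit, r6→Exit, r7→Exit}.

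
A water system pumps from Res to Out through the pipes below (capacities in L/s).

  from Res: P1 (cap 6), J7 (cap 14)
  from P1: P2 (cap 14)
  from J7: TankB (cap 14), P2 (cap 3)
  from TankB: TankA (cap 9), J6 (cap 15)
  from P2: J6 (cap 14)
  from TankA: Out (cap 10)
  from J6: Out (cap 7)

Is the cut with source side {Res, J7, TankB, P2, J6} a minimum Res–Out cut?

No — its capacity is 22, but the minimum cut has capacity 16.

Given cut capacity: 6 + 9 + 7 = 22.
Augment Res→P1→P2→J6→Out: bottleneck 6, flow now 6.
Augment Res→J7→TankB→TankA→Out: bottleneck 9, flow now 15.
Augment Res→J7→TankB→J6→Out: bottleneck 1, flow now 16.
No augmenting path remains; maximum flow = 16.
In the residual graph, reachable from Res: {Res, P1, J7, TankB, P2, J6}.
Min-cut edges: TankB→TankA (9), J6→Out (7); capacity 9 + 7 = 16.
Cut capacity 22 exceeds the max flow 16, so it is not minimum.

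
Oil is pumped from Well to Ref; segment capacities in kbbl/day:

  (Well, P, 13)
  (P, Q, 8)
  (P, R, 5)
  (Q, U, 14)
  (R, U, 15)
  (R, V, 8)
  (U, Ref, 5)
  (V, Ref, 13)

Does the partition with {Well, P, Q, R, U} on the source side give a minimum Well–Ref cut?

No — its capacity is 13, but the minimum cut has capacity 10.

Given cut capacity: 8 + 5 = 13.
Augment Well→P→Q→U→Ref: bottleneck 5, flow now 5.
Augment Well→P→R→V→Ref: bottleneck 5, flow now 10.
No augmenting path remains; maximum flow = 10.
In the residual graph, reachable from Well: {Well, P, Q, U}.
Min-cut edges: P→R (5), U→Ref (5); capacity 5 + 5 = 10.
Cut capacity 13 exceeds the max flow 10, so it is not minimum.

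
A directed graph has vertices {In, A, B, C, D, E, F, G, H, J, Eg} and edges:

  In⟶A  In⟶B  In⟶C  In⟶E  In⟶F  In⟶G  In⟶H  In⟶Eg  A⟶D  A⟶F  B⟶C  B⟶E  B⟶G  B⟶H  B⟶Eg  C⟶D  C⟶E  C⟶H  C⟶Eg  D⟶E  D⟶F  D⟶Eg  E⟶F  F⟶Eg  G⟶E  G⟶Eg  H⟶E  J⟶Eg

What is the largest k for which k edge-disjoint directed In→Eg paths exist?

6

Assign every edge capacity 1; by Menger, the answer equals the max flow.
Path In→Eg (+1); total 1.
Path In→B→Eg (+1); total 2.
Path In→C→Eg (+1); total 3.
Path In→F→Eg (+1); total 4.
Path In→G→Eg (+1); total 5.
Path In→A→D→Eg (+1); total 6.
No residual In→Eg path; max flow = 6.
Certifying cut of size 6: {F→Eg, In→A, In→B, In→C, In→Eg, In→G}.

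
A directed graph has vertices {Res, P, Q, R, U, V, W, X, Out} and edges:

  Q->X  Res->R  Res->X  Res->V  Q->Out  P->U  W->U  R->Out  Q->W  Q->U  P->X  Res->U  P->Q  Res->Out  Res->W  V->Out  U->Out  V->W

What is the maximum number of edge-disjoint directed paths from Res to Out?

Assign every edge capacity 1; by Menger, the answer equals the max flow.
Path Res→Out (+1); total 1.
Path Res→R→Out (+1); total 2.
Path Res→U→Out (+1); total 3.
Path Res→V→Out (+1); total 4.
No residual Res→Out path; max flow = 4.
Certifying cut of size 4: {Res→Out, Res→R, Res→V, U→Out}.

4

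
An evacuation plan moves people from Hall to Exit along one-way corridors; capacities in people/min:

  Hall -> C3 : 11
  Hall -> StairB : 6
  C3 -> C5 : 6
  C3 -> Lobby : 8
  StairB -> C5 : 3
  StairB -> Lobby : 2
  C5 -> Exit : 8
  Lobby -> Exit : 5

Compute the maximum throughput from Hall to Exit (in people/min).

Augment Hall→C3→C5→Exit: bottleneck 6, flow now 6.
Augment Hall→C3→Lobby→Exit: bottleneck 5, flow now 11.
Augment Hall→StairB→C5→Exit: bottleneck 2, flow now 13.
No augmenting path remains; maximum flow = 13.
In the residual graph, reachable from Hall: {Hall, C3, StairB, C5, Lobby}.
Min-cut edges: C5→Exit (8), Lobby→Exit (5); capacity 8 + 5 = 13.
This cut is saturated, so no flow can exceed 13.

13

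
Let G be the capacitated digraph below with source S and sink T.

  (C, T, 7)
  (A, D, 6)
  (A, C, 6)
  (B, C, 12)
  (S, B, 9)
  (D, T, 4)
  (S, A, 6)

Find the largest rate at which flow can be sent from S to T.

Augment S→A→C→T: bottleneck 6, flow now 6.
Augment S→B→C→T: bottleneck 1, flow now 7.
Augment S→B→C→A→D→T: bottleneck 4, flow now 11. (uses reverse residual edge)
No augmenting path remains; maximum flow = 11.
In the residual graph, reachable from S: {S, A, B, C, D}.
Min-cut edges: C→T (7), D→T (4); capacity 7 + 4 = 11.
This cut is saturated, so no flow can exceed 11.

11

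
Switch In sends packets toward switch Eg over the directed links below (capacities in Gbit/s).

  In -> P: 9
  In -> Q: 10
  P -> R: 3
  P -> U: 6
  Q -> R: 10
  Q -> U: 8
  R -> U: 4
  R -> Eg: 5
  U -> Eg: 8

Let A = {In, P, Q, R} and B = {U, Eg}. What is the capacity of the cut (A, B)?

Edges leaving {In, P, Q, R}: P→U (6), Q→U (8), R→U (4), R→Eg (5).
Cut capacity = 6 + 8 + 4 + 5 = 23.

23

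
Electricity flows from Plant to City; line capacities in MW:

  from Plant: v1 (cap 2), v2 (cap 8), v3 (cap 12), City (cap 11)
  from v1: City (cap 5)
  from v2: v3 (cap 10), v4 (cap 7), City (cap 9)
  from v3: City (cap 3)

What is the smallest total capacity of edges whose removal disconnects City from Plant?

24

Augment Plant→City: bottleneck 11, flow now 11.
Augment Plant→v1→City: bottleneck 2, flow now 13.
Augment Plant→v2→City: bottleneck 8, flow now 21.
Augment Plant→v3→City: bottleneck 3, flow now 24.
No augmenting path remains; maximum flow = 24.
By max-flow min-cut, the minimum cut capacity equals the max flow.
In the residual graph, reachable from Plant: {Plant, v3}.
Min-cut edges: Plant→v1 (2), Plant→v2 (8), Plant→City (11), v3→City (3); capacity 2 + 8 + 11 + 3 = 24.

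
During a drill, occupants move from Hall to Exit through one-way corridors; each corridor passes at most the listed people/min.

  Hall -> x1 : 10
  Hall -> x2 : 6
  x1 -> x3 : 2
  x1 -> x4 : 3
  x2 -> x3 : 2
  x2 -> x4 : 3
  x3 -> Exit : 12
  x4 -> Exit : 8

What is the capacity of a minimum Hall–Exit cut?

Augment Hall→x1→x3→Exit: bottleneck 2, flow now 2.
Augment Hall→x1→x4→Exit: bottleneck 3, flow now 5.
Augment Hall→x2→x3→Exit: bottleneck 2, flow now 7.
Augment Hall→x2→x4→Exit: bottleneck 3, flow now 10.
No augmenting path remains; maximum flow = 10.
By max-flow min-cut, the minimum cut capacity equals the max flow.
In the residual graph, reachable from Hall: {Hall, x1, x2}.
Min-cut edges: x1→x3 (2), x1→x4 (3), x2→x3 (2), x2→x4 (3); capacity 2 + 3 + 2 + 3 = 10.

10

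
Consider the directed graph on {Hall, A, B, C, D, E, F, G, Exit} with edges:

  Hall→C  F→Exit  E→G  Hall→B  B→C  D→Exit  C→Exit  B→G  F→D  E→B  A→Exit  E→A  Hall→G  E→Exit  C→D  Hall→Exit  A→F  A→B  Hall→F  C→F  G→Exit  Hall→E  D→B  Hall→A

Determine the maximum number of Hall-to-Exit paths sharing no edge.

7

Assign every edge capacity 1; by Menger, the answer equals the max flow.
Path Hall→Exit (+1); total 1.
Path Hall→A→Exit (+1); total 2.
Path Hall→C→Exit (+1); total 3.
Path Hall→E→Exit (+1); total 4.
Path Hall→F→Exit (+1); total 5.
Path Hall→G→Exit (+1); total 6.
Path Hall→B→C→D→Exit (+1); total 7.
No residual Hall→Exit path; max flow = 7.
Certifying cut of size 7: {Hall→A, Hall→B, Hall→C, Hall→E, Hall→Exit, Hall→F, Hall→G}.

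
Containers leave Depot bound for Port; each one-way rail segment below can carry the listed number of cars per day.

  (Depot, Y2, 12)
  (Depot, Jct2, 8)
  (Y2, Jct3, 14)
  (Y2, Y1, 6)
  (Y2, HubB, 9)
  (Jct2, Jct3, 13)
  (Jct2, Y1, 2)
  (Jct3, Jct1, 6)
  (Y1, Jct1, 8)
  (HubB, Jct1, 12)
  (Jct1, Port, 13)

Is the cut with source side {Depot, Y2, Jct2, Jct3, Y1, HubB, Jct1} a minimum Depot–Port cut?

Given cut capacity: 13 = 13.
Augment Depot→Y2→Jct3→Jct1→Port: bottleneck 6, flow now 6.
Augment Depot→Y2→Y1→Jct1→Port: bottleneck 6, flow now 12.
Augment Depot→Jct2→Y1→Jct1→Port: bottleneck 1, flow now 13.
No augmenting path remains; maximum flow = 13.
Cut capacity 13 equals the max flow, so it is a minimum cut.

Yes — it is a minimum cut (capacity 13).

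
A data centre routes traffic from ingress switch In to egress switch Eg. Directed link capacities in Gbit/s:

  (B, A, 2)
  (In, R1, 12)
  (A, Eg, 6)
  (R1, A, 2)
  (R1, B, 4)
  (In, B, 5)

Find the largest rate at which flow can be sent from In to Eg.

4

Augment In→B→A→Eg: bottleneck 2, flow now 2.
Augment In→R1→A→Eg: bottleneck 2, flow now 4.
No augmenting path remains; maximum flow = 4.
In the residual graph, reachable from In: {In, B, R1}.
Min-cut edges: B→A (2), R1→A (2); capacity 2 + 2 = 4.
This cut is saturated, so no flow can exceed 4.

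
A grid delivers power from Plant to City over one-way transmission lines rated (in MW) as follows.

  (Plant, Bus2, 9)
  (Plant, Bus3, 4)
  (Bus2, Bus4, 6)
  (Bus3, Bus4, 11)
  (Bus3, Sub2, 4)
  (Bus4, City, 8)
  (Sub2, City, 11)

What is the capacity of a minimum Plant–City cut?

Augment Plant→Bus2→Bus4→City: bottleneck 6, flow now 6.
Augment Plant→Bus3→Bus4→City: bottleneck 2, flow now 8.
Augment Plant→Bus3→Sub2→City: bottleneck 2, flow now 10.
No augmenting path remains; maximum flow = 10.
By max-flow min-cut, the minimum cut capacity equals the max flow.
In the residual graph, reachable from Plant: {Plant, Bus2}.
Min-cut edges: Plant→Bus3 (4), Bus2→Bus4 (6); capacity 4 + 6 = 10.

10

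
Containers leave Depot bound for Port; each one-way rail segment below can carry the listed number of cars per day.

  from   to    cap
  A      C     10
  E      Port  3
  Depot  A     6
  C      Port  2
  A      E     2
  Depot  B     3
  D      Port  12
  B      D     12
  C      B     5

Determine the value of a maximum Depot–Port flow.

9

Augment Depot→A→C→Port: bottleneck 2, flow now 2.
Augment Depot→A→E→Port: bottleneck 2, flow now 4.
Augment Depot→B→D→Port: bottleneck 3, flow now 7.
Augment Depot→A→C→B→D→Port: bottleneck 2, flow now 9.
No augmenting path remains; maximum flow = 9.
In the residual graph, reachable from Depot: {Depot}.
Min-cut edges: Depot→A (6), Depot→B (3); capacity 6 + 3 = 9.
This cut is saturated, so no flow can exceed 9.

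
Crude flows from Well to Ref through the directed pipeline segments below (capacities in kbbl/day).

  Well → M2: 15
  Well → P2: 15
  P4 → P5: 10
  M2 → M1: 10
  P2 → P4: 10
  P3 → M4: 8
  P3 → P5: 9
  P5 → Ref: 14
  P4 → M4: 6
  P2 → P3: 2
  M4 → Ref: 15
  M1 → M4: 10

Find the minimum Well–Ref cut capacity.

22

Augment Well→M2→M1→M4→Ref: bottleneck 10, flow now 10.
Augment Well→P2→P3→M4→Ref: bottleneck 2, flow now 12.
Augment Well→P2→P4→M4→Ref: bottleneck 3, flow now 15.
Augment Well→P2→P4→P5→Ref: bottleneck 7, flow now 22.
No augmenting path remains; maximum flow = 22.
By max-flow min-cut, the minimum cut capacity equals the max flow.
In the residual graph, reachable from Well: {Well, M2, P2}.
Min-cut edges: M2→M1 (10), P2→P3 (2), P2→P4 (10); capacity 10 + 2 + 10 = 22.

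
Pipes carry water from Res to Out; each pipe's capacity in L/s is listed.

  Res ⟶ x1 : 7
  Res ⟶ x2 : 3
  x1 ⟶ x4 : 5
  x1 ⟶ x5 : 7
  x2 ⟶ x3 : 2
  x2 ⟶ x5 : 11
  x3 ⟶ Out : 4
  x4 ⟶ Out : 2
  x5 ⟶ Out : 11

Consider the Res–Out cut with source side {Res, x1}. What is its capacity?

Edges leaving {Res, x1}: Res→x2 (3), x1→x4 (5), x1→x5 (7).
Cut capacity = 3 + 5 + 7 = 15.

15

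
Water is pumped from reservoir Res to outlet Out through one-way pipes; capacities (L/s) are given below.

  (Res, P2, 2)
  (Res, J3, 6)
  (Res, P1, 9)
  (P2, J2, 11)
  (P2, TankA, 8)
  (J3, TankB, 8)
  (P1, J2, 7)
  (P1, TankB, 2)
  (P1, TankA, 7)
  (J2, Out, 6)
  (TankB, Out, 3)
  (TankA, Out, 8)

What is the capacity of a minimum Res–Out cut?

14

Augment Res→P2→J2→Out: bottleneck 2, flow now 2.
Augment Res→J3→TankB→Out: bottleneck 3, flow now 5.
Augment Res→P1→J2→Out: bottleneck 4, flow now 9.
Augment Res→P1→TankA→Out: bottleneck 5, flow now 14.
No augmenting path remains; maximum flow = 14.
By max-flow min-cut, the minimum cut capacity equals the max flow.
In the residual graph, reachable from Res: {Res, J3, TankB}.
Min-cut edges: Res→P2 (2), Res→P1 (9), TankB→Out (3); capacity 2 + 9 + 3 = 14.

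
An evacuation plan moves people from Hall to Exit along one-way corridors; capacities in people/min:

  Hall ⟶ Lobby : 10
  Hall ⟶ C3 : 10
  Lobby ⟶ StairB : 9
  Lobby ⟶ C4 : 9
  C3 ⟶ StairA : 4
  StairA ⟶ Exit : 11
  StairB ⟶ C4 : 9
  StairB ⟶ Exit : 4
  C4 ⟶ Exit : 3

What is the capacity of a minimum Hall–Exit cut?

Augment Hall→Lobby→StairB→Exit: bottleneck 4, flow now 4.
Augment Hall→Lobby→C4→Exit: bottleneck 3, flow now 7.
Augment Hall→C3→StairA→Exit: bottleneck 4, flow now 11.
No augmenting path remains; maximum flow = 11.
By max-flow min-cut, the minimum cut capacity equals the max flow.
In the residual graph, reachable from Hall: {Hall, Lobby, C3, StairB, C4}.
Min-cut edges: C3→StairA (4), StairB→Exit (4), C4→Exit (3); capacity 4 + 4 + 3 = 11.

11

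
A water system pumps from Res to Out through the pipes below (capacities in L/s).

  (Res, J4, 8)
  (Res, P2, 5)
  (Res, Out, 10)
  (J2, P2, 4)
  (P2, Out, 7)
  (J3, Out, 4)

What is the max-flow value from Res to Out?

15

Augment Res→Out: bottleneck 10, flow now 10.
Augment Res→P2→Out: bottleneck 5, flow now 15.
No augmenting path remains; maximum flow = 15.
In the residual graph, reachable from Res: {Res, J4}.
Min-cut edges: Res→P2 (5), Res→Out (10); capacity 5 + 10 = 15.
This cut is saturated, so no flow can exceed 15.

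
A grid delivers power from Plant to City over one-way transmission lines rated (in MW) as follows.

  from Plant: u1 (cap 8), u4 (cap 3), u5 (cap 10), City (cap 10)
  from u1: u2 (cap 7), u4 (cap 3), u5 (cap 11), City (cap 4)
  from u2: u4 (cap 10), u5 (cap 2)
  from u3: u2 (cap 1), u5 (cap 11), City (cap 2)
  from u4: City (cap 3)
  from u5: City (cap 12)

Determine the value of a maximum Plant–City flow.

29

Augment Plant→City: bottleneck 10, flow now 10.
Augment Plant→u1→City: bottleneck 4, flow now 14.
Augment Plant→u4→City: bottleneck 3, flow now 17.
Augment Plant→u5→City: bottleneck 10, flow now 27.
Augment Plant→u1→u5→City: bottleneck 2, flow now 29.
No augmenting path remains; maximum flow = 29.
In the residual graph, reachable from Plant: {Plant, u1, u2, u4, u5}.
Min-cut edges: Plant→City (10), u1→City (4), u4→City (3), u5→City (12); capacity 10 + 4 + 3 + 12 = 29.
This cut is saturated, so no flow can exceed 29.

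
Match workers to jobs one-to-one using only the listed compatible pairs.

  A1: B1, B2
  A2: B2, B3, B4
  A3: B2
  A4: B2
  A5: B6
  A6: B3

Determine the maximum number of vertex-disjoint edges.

5

Unit-capacity flow: source→left, listed edges, right→sink; max matching = max flow.
Augmenting path A1→B1 (+1); matched 1.
Augmenting path A2→B2 (+1); matched 2.
Augmenting path A5→B6 (+1); matched 3.
Augmenting path A6→B3 (+1); matched 4.
Augmenting path A3→B2→A2→B4 (+1); matched 5.
No augmenting path remains; maximum matching = 5.
König certificate: {A1, A2, A5, A6, B2} is a vertex cover of size 5 (every listed pair touches it), so no matching can be larger.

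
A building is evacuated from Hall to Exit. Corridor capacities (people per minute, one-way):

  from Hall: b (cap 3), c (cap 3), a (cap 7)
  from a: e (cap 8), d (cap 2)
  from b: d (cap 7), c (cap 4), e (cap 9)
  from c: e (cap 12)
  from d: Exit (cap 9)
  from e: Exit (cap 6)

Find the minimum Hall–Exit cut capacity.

Augment Hall→a→d→Exit: bottleneck 2, flow now 2.
Augment Hall→a→e→Exit: bottleneck 5, flow now 7.
Augment Hall→b→d→Exit: bottleneck 3, flow now 10.
Augment Hall→c→e→Exit: bottleneck 1, flow now 11.
No augmenting path remains; maximum flow = 11.
By max-flow min-cut, the minimum cut capacity equals the max flow.
In the residual graph, reachable from Hall: {Hall, a, c, e}.
Min-cut edges: Hall→b (3), a→d (2), e→Exit (6); capacity 3 + 2 + 6 = 11.

11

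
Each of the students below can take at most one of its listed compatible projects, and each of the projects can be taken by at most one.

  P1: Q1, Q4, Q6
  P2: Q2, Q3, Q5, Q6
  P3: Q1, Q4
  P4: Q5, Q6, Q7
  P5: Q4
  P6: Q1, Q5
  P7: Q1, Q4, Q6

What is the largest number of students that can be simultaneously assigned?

Unit-capacity flow: source→left, listed edges, right→sink; max matching = max flow.
Augmenting path P1→Q1 (+1); matched 1.
Augmenting path P2→Q2 (+1); matched 2.
Augmenting path P3→Q4 (+1); matched 3.
Augmenting path P4→Q5 (+1); matched 4.
Augmenting path P7→Q6 (+1); matched 5.
Augmenting path P6→Q5→P4→Q7 (+1); matched 6.
No augmenting path remains; maximum matching = 6.
König certificate: {P2, P4, P6, Q1, Q4, Q6} is a vertex cover of size 6 (every listed pair touches it), so no matching can be larger.

6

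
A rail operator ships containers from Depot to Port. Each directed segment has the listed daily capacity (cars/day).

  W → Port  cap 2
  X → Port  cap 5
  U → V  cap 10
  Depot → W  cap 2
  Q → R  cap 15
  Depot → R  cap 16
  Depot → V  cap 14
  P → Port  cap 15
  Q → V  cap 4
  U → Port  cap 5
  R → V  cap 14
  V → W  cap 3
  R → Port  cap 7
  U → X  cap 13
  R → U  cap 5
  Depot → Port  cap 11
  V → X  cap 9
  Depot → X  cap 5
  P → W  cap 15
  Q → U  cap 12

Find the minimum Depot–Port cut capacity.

30

Augment Depot→Port: bottleneck 11, flow now 11.
Augment Depot→R→Port: bottleneck 7, flow now 18.
Augment Depot→W→Port: bottleneck 2, flow now 20.
Augment Depot→X→Port: bottleneck 5, flow now 25.
Augment Depot→R→U→Port: bottleneck 5, flow now 30.
No augmenting path remains; maximum flow = 30.
By max-flow min-cut, the minimum cut capacity equals the max flow.
In the residual graph, reachable from Depot: {Depot, R, V, W, X}.
Min-cut edges: Depot→Port (11), R→U (5), R→Port (7), W→Port (2), X→Port (5); capacity 11 + 5 + 7 + 2 + 5 = 30.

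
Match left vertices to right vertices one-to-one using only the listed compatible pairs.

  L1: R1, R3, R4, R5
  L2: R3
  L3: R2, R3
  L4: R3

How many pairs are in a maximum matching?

3

Unit-capacity flow: source→left, listed edges, right→sink; max matching = max flow.
Augmenting path L1→R1 (+1); matched 1.
Augmenting path L2→R3 (+1); matched 2.
Augmenting path L3→R2 (+1); matched 3.
No augmenting path remains; maximum matching = 3.
König certificate: {L1, L3, R3} is a vertex cover of size 3 (every listed pair touches it), so no matching can be larger.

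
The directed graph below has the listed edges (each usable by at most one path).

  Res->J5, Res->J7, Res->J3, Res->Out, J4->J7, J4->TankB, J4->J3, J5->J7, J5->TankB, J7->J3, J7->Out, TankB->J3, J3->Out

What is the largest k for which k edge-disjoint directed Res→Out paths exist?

Assign every edge capacity 1; by Menger, the answer equals the max flow.
Path Res→Out (+1); total 1.
Path Res→J7→Out (+1); total 2.
Path Res→J3→Out (+1); total 3.
No residual Res→Out path; max flow = 3.
Certifying cut of size 3: {J3→Out, J7→Out, Res→Out}.

3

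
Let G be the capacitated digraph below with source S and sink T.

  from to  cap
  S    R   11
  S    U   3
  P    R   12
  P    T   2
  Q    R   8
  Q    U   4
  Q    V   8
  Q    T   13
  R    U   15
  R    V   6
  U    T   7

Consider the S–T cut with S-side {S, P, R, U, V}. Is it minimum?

No — its capacity is 9, but the minimum cut has capacity 7.

Given cut capacity: 2 + 7 = 9.
Augment S→U→T: bottleneck 3, flow now 3.
Augment S→R→U→T: bottleneck 4, flow now 7.
No augmenting path remains; maximum flow = 7.
In the residual graph, reachable from S: {S, R, U, V}.
Min-cut edges: U→T (7); capacity 7 = 7.
Cut capacity 9 exceeds the max flow 7, so it is not minimum.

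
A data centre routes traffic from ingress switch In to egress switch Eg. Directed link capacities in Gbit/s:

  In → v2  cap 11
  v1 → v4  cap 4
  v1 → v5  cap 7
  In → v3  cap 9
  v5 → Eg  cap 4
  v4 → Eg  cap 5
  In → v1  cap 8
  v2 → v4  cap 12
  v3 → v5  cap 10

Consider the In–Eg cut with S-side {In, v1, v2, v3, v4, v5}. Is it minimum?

Yes — it is a minimum cut (capacity 9).

Given cut capacity: 5 + 4 = 9.
Augment In→v1→v4→Eg: bottleneck 4, flow now 4.
Augment In→v1→v5→Eg: bottleneck 4, flow now 8.
Augment In→v2→v4→Eg: bottleneck 1, flow now 9.
No augmenting path remains; maximum flow = 9.
Cut capacity 9 equals the max flow, so it is a minimum cut.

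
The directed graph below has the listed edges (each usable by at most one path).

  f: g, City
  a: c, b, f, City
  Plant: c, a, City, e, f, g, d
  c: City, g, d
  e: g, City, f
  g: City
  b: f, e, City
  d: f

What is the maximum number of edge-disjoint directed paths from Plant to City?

Assign every edge capacity 1; by Menger, the answer equals the max flow.
Path Plant→City (+1); total 1.
Path Plant→a→City (+1); total 2.
Path Plant→c→City (+1); total 3.
Path Plant→e→City (+1); total 4.
Path Plant→f→City (+1); total 5.
Path Plant→g→City (+1); total 6.
No residual Plant→City path; max flow = 6.
Certifying cut of size 6: {Plant→City, Plant→a, Plant→c, Plant→e, f→City, g→City}.

6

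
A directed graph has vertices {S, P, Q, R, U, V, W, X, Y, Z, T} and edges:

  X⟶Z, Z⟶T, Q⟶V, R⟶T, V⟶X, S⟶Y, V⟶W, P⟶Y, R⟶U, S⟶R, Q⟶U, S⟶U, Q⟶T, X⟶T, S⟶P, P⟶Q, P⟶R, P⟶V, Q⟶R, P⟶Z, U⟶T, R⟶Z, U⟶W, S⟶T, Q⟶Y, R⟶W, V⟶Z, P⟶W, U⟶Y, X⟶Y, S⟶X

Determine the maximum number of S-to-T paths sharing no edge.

5

Assign every edge capacity 1; by Menger, the answer equals the max flow.
Path S→T (+1); total 1.
Path S→R→T (+1); total 2.
Path S→U→T (+1); total 3.
Path S→X→T (+1); total 4.
Path S→P→Q→T (+1); total 5.
No residual S→T path; max flow = 5.
Certifying cut of size 5: {S→P, S→R, S→T, S→U, S→X}.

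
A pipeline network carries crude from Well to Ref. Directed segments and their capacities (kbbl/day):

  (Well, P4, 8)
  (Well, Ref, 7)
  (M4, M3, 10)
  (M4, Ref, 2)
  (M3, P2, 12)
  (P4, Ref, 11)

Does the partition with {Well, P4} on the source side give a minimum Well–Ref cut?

Given cut capacity: 7 + 11 = 18.
Augment Well→Ref: bottleneck 7, flow now 7.
Augment Well→P4→Ref: bottleneck 8, flow now 15.
No augmenting path remains; maximum flow = 15.
In the residual graph, reachable from Well: {Well}.
Min-cut edges: Well→P4 (8), Well→Ref (7); capacity 8 + 7 = 15.
Cut capacity 18 exceeds the max flow 15, so it is not minimum.

No — its capacity is 18, but the minimum cut has capacity 15.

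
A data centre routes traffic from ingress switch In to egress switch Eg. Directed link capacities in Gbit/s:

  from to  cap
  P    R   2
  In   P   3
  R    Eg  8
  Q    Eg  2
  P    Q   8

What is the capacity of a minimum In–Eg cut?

3

Augment In→P→Q→Eg: bottleneck 2, flow now 2.
Augment In→P→R→Eg: bottleneck 1, flow now 3.
No augmenting path remains; maximum flow = 3.
By max-flow min-cut, the minimum cut capacity equals the max flow.
In the residual graph, reachable from In: {In}.
Min-cut edges: In→P (3); capacity 3 = 3.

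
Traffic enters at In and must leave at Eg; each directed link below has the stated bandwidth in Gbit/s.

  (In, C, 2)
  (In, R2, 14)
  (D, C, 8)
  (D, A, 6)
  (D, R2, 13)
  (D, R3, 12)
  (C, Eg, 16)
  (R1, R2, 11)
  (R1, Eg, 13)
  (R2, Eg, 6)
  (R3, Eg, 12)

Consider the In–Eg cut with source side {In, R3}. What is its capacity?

28

Edges leaving {In, R3}: In→C (2), In→R2 (14), R3→Eg (12).
Cut capacity = 2 + 14 + 12 = 28.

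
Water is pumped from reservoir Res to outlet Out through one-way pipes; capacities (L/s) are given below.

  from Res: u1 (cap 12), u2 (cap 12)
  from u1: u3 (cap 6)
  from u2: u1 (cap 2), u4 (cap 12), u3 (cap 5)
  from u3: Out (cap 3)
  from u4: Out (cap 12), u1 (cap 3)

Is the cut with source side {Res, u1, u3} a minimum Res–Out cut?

Yes — it is a minimum cut (capacity 15).

Given cut capacity: 12 + 3 = 15.
Augment Res→u1→u3→Out: bottleneck 3, flow now 3.
Augment Res→u2→u4→Out: bottleneck 12, flow now 15.
No augmenting path remains; maximum flow = 15.
Cut capacity 15 equals the max flow, so it is a minimum cut.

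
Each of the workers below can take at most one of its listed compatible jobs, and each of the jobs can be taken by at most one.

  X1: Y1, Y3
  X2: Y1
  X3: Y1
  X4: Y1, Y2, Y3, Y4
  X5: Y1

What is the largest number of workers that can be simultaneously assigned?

3

Unit-capacity flow: source→left, listed edges, right→sink; max matching = max flow.
Augmenting path X1→Y1 (+1); matched 1.
Augmenting path X4→Y2 (+1); matched 2.
Augmenting path X2→Y1→X1→Y3 (+1); matched 3.
No augmenting path remains; maximum matching = 3.
König certificate: {X1, X4, Y1} is a vertex cover of size 3 (every listed pair touches it), so no matching can be larger.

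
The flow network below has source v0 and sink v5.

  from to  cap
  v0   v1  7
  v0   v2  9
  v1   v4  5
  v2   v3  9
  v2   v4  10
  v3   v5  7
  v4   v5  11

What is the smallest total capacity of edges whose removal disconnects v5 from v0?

Augment v0→v1→v4→v5: bottleneck 5, flow now 5.
Augment v0→v2→v3→v5: bottleneck 7, flow now 12.
Augment v0→v2→v4→v5: bottleneck 2, flow now 14.
No augmenting path remains; maximum flow = 14.
By max-flow min-cut, the minimum cut capacity equals the max flow.
In the residual graph, reachable from v0: {v0, v1}.
Min-cut edges: v0→v2 (9), v1→v4 (5); capacity 9 + 5 = 14.

14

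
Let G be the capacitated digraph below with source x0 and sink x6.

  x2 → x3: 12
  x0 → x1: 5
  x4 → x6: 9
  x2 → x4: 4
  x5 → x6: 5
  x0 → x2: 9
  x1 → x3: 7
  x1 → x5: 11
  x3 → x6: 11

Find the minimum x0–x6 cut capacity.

14

Augment x0→x1→x3→x6: bottleneck 5, flow now 5.
Augment x0→x2→x3→x6: bottleneck 6, flow now 11.
Augment x0→x2→x4→x6: bottleneck 3, flow now 14.
No augmenting path remains; maximum flow = 14.
By max-flow min-cut, the minimum cut capacity equals the max flow.
In the residual graph, reachable from x0: {x0}.
Min-cut edges: x0→x1 (5), x0→x2 (9); capacity 5 + 9 = 14.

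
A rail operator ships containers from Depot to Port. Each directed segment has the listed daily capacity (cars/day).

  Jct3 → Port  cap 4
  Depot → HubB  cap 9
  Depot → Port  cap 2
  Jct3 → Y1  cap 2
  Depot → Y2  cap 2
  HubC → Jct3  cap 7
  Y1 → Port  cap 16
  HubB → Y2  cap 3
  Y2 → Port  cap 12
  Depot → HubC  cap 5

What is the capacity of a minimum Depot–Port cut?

Augment Depot→Port: bottleneck 2, flow now 2.
Augment Depot→Y2→Port: bottleneck 2, flow now 4.
Augment Depot→HubB→Y2→Port: bottleneck 3, flow now 7.
Augment Depot→HubC→Jct3→Port: bottleneck 4, flow now 11.
Augment Depot→HubC→Jct3→Y1→Port: bottleneck 1, flow now 12.
No augmenting path remains; maximum flow = 12.
By max-flow min-cut, the minimum cut capacity equals the max flow.
In the residual graph, reachable from Depot: {Depot, HubB}.
Min-cut edges: Depot→HubC (5), Depot→Y2 (2), Depot→Port (2), HubB→Y2 (3); capacity 5 + 2 + 2 + 3 = 12.

12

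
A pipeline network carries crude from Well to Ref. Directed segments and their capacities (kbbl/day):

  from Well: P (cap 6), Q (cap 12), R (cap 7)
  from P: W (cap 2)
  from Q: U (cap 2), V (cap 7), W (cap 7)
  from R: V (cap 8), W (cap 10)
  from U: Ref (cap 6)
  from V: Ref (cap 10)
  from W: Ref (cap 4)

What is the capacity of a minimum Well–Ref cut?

16

Augment Well→P→W→Ref: bottleneck 2, flow now 2.
Augment Well→Q→U→Ref: bottleneck 2, flow now 4.
Augment Well→Q→V→Ref: bottleneck 7, flow now 11.
Augment Well→Q→W→Ref: bottleneck 2, flow now 13.
Augment Well→R→V→Ref: bottleneck 3, flow now 16.
No augmenting path remains; maximum flow = 16.
By max-flow min-cut, the minimum cut capacity equals the max flow.
In the residual graph, reachable from Well: {Well, P, Q, R, V, W}.
Min-cut edges: Q→U (2), V→Ref (10), W→Ref (4); capacity 2 + 10 + 4 = 16.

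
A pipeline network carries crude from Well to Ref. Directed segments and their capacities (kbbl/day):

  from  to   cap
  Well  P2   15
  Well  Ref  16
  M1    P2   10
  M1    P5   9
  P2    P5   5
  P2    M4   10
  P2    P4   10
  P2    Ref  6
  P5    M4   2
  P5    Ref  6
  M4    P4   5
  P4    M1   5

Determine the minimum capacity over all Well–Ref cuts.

Augment Well→Ref: bottleneck 16, flow now 16.
Augment Well→P2→Ref: bottleneck 6, flow now 22.
Augment Well→P2→P5→Ref: bottleneck 5, flow now 27.
Augment Well→P2→P4→M1→P5→Ref: bottleneck 1, flow now 28.
No augmenting path remains; maximum flow = 28.
By max-flow min-cut, the minimum cut capacity equals the max flow.
In the residual graph, reachable from Well: {Well, M1, P2, P5, M4, P4}.
Min-cut edges: Well→Ref (16), P2→Ref (6), P5→Ref (6); capacity 16 + 6 + 6 = 28.

28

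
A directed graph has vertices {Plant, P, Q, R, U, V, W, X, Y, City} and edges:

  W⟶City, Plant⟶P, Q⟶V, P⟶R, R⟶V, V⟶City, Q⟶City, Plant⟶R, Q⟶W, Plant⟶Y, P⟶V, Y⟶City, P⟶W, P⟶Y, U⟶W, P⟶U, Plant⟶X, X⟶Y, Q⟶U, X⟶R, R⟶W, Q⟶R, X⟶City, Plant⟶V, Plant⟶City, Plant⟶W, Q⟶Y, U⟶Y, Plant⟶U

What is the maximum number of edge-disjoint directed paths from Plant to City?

5

Assign every edge capacity 1; by Menger, the answer equals the max flow.
Path Plant→City (+1); total 1.
Path Plant→V→City (+1); total 2.
Path Plant→W→City (+1); total 3.
Path Plant→X→City (+1); total 4.
Path Plant→Y→City (+1); total 5.
No residual Plant→City path; max flow = 5.
Certifying cut of size 5: {Plant→City, Plant→X, V→City, W→City, Y→City}.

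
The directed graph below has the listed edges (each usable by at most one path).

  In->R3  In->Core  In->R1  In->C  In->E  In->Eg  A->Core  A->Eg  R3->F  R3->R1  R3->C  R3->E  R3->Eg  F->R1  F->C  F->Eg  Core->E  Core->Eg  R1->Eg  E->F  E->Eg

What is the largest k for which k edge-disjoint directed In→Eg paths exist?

Assign every edge capacity 1; by Menger, the answer equals the max flow.
Path In→Eg (+1); total 1.
Path In→R3→Eg (+1); total 2.
Path In→Core→Eg (+1); total 3.
Path In→R1→Eg (+1); total 4.
Path In→E→Eg (+1); total 5.
No residual In→Eg path; max flow = 5.
Certifying cut of size 5: {In→Core, In→E, In→Eg, In→R1, In→R3}.

5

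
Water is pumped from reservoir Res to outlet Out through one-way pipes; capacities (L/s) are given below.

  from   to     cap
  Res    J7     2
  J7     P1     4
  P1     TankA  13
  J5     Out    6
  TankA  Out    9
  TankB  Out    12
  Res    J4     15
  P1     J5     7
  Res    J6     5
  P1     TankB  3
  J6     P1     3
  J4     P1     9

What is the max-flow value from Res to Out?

Augment Res→J7→P1→TankB→Out: bottleneck 2, flow now 2.
Augment Res→J6→P1→TankB→Out: bottleneck 1, flow now 3.
Augment Res→J6→P1→TankA→Out: bottleneck 2, flow now 5.
Augment Res→J4→P1→TankA→Out: bottleneck 7, flow now 12.
Augment Res→J4→P1→J5→Out: bottleneck 2, flow now 14.
No augmenting path remains; maximum flow = 14.
In the residual graph, reachable from Res: {Res, J6, J4}.
Min-cut edges: Res→J7 (2), J6→P1 (3), J4→P1 (9); capacity 2 + 3 + 9 = 14.
This cut is saturated, so no flow can exceed 14.

14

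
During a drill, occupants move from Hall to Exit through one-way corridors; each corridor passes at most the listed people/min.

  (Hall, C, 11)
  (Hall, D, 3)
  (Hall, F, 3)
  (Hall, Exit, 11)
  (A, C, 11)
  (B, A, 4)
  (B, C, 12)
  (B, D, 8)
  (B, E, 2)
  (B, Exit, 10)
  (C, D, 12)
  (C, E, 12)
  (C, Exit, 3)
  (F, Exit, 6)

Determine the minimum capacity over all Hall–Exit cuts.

Augment Hall→Exit: bottleneck 11, flow now 11.
Augment Hall→C→Exit: bottleneck 3, flow now 14.
Augment Hall→F→Exit: bottleneck 3, flow now 17.
No augmenting path remains; maximum flow = 17.
By max-flow min-cut, the minimum cut capacity equals the max flow.
In the residual graph, reachable from Hall: {Hall, C, D, E}.
Min-cut edges: Hall→F (3), Hall→Exit (11), C→Exit (3); capacity 3 + 11 + 3 = 17.

17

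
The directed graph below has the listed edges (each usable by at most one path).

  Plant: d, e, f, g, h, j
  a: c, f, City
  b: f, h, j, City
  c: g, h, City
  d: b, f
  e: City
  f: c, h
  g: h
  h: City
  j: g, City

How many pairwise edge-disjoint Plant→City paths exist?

5

Assign every edge capacity 1; by Menger, the answer equals the max flow.
Path Plant→e→City (+1); total 1.
Path Plant→h→City (+1); total 2.
Path Plant→j→City (+1); total 3.
Path Plant→d→b→City (+1); total 4.
Path Plant→f→c→City (+1); total 5.
No residual Plant→City path; max flow = 5.
Certifying cut of size 5: {Plant→d, Plant→e, Plant→f, Plant→j, h→City}.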